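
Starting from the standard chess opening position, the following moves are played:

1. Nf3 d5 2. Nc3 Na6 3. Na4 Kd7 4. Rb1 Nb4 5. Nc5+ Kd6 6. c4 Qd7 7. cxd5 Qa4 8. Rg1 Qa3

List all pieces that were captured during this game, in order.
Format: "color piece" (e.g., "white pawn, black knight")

Tracking captures:
  cxd5: captured black pawn

black pawn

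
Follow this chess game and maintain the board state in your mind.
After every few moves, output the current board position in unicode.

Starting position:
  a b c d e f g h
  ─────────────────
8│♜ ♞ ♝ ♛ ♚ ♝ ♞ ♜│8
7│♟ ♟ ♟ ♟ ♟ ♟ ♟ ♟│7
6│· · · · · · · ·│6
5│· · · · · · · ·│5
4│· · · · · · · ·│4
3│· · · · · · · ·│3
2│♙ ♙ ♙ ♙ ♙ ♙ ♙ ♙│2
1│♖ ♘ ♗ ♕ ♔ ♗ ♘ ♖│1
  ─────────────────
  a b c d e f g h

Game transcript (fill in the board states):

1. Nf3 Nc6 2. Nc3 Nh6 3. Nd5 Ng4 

  a b c d e f g h
  ─────────────────
8│♜ · ♝ ♛ ♚ ♝ · ♜│8
7│♟ ♟ ♟ ♟ ♟ ♟ ♟ ♟│7
6│· · ♞ · · · · ·│6
5│· · · ♘ · · · ·│5
4│· · · · · · ♞ ·│4
3│· · · · · ♘ · ·│3
2│♙ ♙ ♙ ♙ ♙ ♙ ♙ ♙│2
1│♖ · ♗ ♕ ♔ ♗ · ♖│1
  ─────────────────
  a b c d e f g h

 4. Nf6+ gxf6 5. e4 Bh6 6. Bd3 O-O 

  a b c d e f g h
  ─────────────────
8│♜ · ♝ ♛ · ♜ ♚ ·│8
7│♟ ♟ ♟ ♟ ♟ ♟ · ♟│7
6│· · ♞ · · ♟ · ♝│6
5│· · · · · · · ·│5
4│· · · · ♙ · ♞ ·│4
3│· · · ♗ · ♘ · ·│3
2│♙ ♙ ♙ ♙ · ♙ ♙ ♙│2
1│♖ · ♗ ♕ ♔ · · ♖│1
  ─────────────────
  a b c d e f g h

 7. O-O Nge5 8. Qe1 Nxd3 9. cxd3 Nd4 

  a b c d e f g h
  ─────────────────
8│♜ · ♝ ♛ · ♜ ♚ ·│8
7│♟ ♟ ♟ ♟ ♟ ♟ · ♟│7
6│· · · · · ♟ · ♝│6
5│· · · · · · · ·│5
4│· · · ♞ ♙ · · ·│4
3│· · · ♙ · ♘ · ·│3
2│♙ ♙ · ♙ · ♙ ♙ ♙│2
1│♖ · ♗ · ♕ ♖ ♔ ·│1
  ─────────────────
  a b c d e f g h

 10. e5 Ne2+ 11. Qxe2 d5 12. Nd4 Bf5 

  a b c d e f g h
  ─────────────────
8│♜ · · ♛ · ♜ ♚ ·│8
7│♟ ♟ ♟ · ♟ ♟ · ♟│7
6│· · · · · ♟ · ♝│6
5│· · · ♟ ♙ ♝ · ·│5
4│· · · ♘ · · · ·│4
3│· · · ♙ · · · ·│3
2│♙ ♙ · ♙ ♕ ♙ ♙ ♙│2
1│♖ · ♗ · · ♖ ♔ ·│1
  ─────────────────
  a b c d e f g h

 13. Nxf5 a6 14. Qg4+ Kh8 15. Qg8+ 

  a b c d e f g h
  ─────────────────
8│♜ · · ♛ · ♜ ♕ ♚│8
7│· ♟ ♟ · ♟ ♟ · ♟│7
6│♟ · · · · ♟ · ♝│6
5│· · · ♟ ♙ ♘ · ·│5
4│· · · · · · · ·│4
3│· · · ♙ · · · ·│3
2│♙ ♙ · ♙ · ♙ ♙ ♙│2
1│♖ · ♗ · · ♖ ♔ ·│1
  ─────────────────
  a b c d e f g h


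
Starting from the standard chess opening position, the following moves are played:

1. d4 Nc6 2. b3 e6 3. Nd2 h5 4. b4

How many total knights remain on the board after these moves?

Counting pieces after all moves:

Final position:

  a b c d e f g h
  ─────────────────
8│♜ · ♝ ♛ ♚ ♝ ♞ ♜│8
7│♟ ♟ ♟ ♟ · ♟ ♟ ·│7
6│· · ♞ · ♟ · · ·│6
5│· · · · · · · ♟│5
4│· ♙ · ♙ · · · ·│4
3│· · · · · · · ·│3
2│♙ · ♙ ♘ ♙ ♙ ♙ ♙│2
1│♖ · ♗ ♕ ♔ ♗ ♘ ♖│1
  ─────────────────
  a b c d e f g h


4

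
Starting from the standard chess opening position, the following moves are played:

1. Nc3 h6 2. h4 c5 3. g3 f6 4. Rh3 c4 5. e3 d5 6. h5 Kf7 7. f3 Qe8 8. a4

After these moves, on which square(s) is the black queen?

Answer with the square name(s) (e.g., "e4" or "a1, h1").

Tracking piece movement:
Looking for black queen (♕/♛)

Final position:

  a b c d e f g h
  ─────────────────
8│♜ ♞ ♝ · ♛ ♝ ♞ ♜│8
7│♟ ♟ · · ♟ ♚ ♟ ·│7
6│· · · · · ♟ · ♟│6
5│· · · ♟ · · · ♙│5
4│♙ · ♟ · · · · ·│4
3│· · ♘ · ♙ ♙ ♙ ♖│3
2│· ♙ ♙ ♙ · · · ·│2
1│♖ · ♗ ♕ ♔ ♗ ♘ ·│1
  ─────────────────
  a b c d e f g h


e8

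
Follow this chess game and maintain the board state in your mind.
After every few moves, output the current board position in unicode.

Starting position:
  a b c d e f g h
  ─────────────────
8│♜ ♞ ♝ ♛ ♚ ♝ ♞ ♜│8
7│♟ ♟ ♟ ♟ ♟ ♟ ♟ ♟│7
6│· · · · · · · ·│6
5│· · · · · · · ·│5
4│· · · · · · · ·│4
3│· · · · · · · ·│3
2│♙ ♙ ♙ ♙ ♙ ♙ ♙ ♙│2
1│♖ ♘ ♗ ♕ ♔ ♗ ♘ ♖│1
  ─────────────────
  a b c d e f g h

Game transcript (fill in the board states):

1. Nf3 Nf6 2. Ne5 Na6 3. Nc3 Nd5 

  a b c d e f g h
  ─────────────────
8│♜ · ♝ ♛ ♚ ♝ · ♜│8
7│♟ ♟ ♟ ♟ ♟ ♟ ♟ ♟│7
6│♞ · · · · · · ·│6
5│· · · ♞ ♘ · · ·│5
4│· · · · · · · ·│4
3│· · ♘ · · · · ·│3
2│♙ ♙ ♙ ♙ ♙ ♙ ♙ ♙│2
1│♖ · ♗ ♕ ♔ ♗ · ♖│1
  ─────────────────
  a b c d e f g h

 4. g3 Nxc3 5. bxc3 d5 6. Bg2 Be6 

  a b c d e f g h
  ─────────────────
8│♜ · · ♛ ♚ ♝ · ♜│8
7│♟ ♟ ♟ · ♟ ♟ ♟ ♟│7
6│♞ · · · ♝ · · ·│6
5│· · · ♟ ♘ · · ·│5
4│· · · · · · · ·│4
3│· · ♙ · · · ♙ ·│3
2│♙ · ♙ ♙ ♙ ♙ ♗ ♙│2
1│♖ · ♗ ♕ ♔ · · ♖│1
  ─────────────────
  a b c d e f g h

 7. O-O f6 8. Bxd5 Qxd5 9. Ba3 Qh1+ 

  a b c d e f g h
  ─────────────────
8│♜ · · · ♚ ♝ · ♜│8
7│♟ ♟ ♟ · ♟ · ♟ ♟│7
6│♞ · · · ♝ ♟ · ·│6
5│· · · · ♘ · · ·│5
4│· · · · · · · ·│4
3│♗ · ♙ · · · ♙ ·│3
2│♙ · ♙ ♙ ♙ ♙ · ♙│2
1│♖ · · ♕ · ♖ ♔ ♛│1
  ─────────────────
  a b c d e f g h

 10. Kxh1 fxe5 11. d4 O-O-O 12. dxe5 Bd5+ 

  a b c d e f g h
  ─────────────────
8│· · ♚ ♜ · ♝ · ♜│8
7│♟ ♟ ♟ · ♟ · ♟ ♟│7
6│♞ · · · · · · ·│6
5│· · · ♝ ♙ · · ·│5
4│· · · · · · · ·│4
3│♗ · ♙ · · · ♙ ·│3
2│♙ · ♙ · ♙ ♙ · ♙│2
1│♖ · · ♕ · ♖ · ♔│1
  ─────────────────
  a b c d e f g h



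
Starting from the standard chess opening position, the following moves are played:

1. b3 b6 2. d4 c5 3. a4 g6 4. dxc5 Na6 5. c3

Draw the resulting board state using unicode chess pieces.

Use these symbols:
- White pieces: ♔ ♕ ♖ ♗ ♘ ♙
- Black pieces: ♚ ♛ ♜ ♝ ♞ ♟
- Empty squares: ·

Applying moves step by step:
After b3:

♜ ♞ ♝ ♛ ♚ ♝ ♞ ♜
♟ ♟ ♟ ♟ ♟ ♟ ♟ ♟
· · · · · · · ·
· · · · · · · ·
· · · · · · · ·
· ♙ · · · · · ·
♙ · ♙ ♙ ♙ ♙ ♙ ♙
♖ ♘ ♗ ♕ ♔ ♗ ♘ ♖


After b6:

♜ ♞ ♝ ♛ ♚ ♝ ♞ ♜
♟ · ♟ ♟ ♟ ♟ ♟ ♟
· ♟ · · · · · ·
· · · · · · · ·
· · · · · · · ·
· ♙ · · · · · ·
♙ · ♙ ♙ ♙ ♙ ♙ ♙
♖ ♘ ♗ ♕ ♔ ♗ ♘ ♖


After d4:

♜ ♞ ♝ ♛ ♚ ♝ ♞ ♜
♟ · ♟ ♟ ♟ ♟ ♟ ♟
· ♟ · · · · · ·
· · · · · · · ·
· · · ♙ · · · ·
· ♙ · · · · · ·
♙ · ♙ · ♙ ♙ ♙ ♙
♖ ♘ ♗ ♕ ♔ ♗ ♘ ♖


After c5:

♜ ♞ ♝ ♛ ♚ ♝ ♞ ♜
♟ · · ♟ ♟ ♟ ♟ ♟
· ♟ · · · · · ·
· · ♟ · · · · ·
· · · ♙ · · · ·
· ♙ · · · · · ·
♙ · ♙ · ♙ ♙ ♙ ♙
♖ ♘ ♗ ♕ ♔ ♗ ♘ ♖


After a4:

♜ ♞ ♝ ♛ ♚ ♝ ♞ ♜
♟ · · ♟ ♟ ♟ ♟ ♟
· ♟ · · · · · ·
· · ♟ · · · · ·
♙ · · ♙ · · · ·
· ♙ · · · · · ·
· · ♙ · ♙ ♙ ♙ ♙
♖ ♘ ♗ ♕ ♔ ♗ ♘ ♖


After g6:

♜ ♞ ♝ ♛ ♚ ♝ ♞ ♜
♟ · · ♟ ♟ ♟ · ♟
· ♟ · · · · ♟ ·
· · ♟ · · · · ·
♙ · · ♙ · · · ·
· ♙ · · · · · ·
· · ♙ · ♙ ♙ ♙ ♙
♖ ♘ ♗ ♕ ♔ ♗ ♘ ♖


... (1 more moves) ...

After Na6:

♜ · ♝ ♛ ♚ ♝ ♞ ♜
♟ · · ♟ ♟ ♟ · ♟
♞ ♟ · · · · ♟ ·
· · ♙ · · · · ·
♙ · · · · · · ·
· ♙ · · · · · ·
· · ♙ · ♙ ♙ ♙ ♙
♖ ♘ ♗ ♕ ♔ ♗ ♘ ♖


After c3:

♜ · ♝ ♛ ♚ ♝ ♞ ♜
♟ · · ♟ ♟ ♟ · ♟
♞ ♟ · · · · ♟ ·
· · ♙ · · · · ·
♙ · · · · · · ·
· ♙ ♙ · · · · ·
· · · · ♙ ♙ ♙ ♙
♖ ♘ ♗ ♕ ♔ ♗ ♘ ♖



  a b c d e f g h
  ─────────────────
8│♜ · ♝ ♛ ♚ ♝ ♞ ♜│8
7│♟ · · ♟ ♟ ♟ · ♟│7
6│♞ ♟ · · · · ♟ ·│6
5│· · ♙ · · · · ·│5
4│♙ · · · · · · ·│4
3│· ♙ ♙ · · · · ·│3
2│· · · · ♙ ♙ ♙ ♙│2
1│♖ ♘ ♗ ♕ ♔ ♗ ♘ ♖│1
  ─────────────────
  a b c d e f g h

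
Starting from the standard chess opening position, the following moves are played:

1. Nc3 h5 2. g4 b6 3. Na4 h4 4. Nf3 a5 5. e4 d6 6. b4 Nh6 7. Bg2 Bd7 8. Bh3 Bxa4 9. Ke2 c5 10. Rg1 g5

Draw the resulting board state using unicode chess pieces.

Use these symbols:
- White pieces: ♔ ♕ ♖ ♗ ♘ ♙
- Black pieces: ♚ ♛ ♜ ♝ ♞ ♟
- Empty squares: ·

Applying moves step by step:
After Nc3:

♜ ♞ ♝ ♛ ♚ ♝ ♞ ♜
♟ ♟ ♟ ♟ ♟ ♟ ♟ ♟
· · · · · · · ·
· · · · · · · ·
· · · · · · · ·
· · ♘ · · · · ·
♙ ♙ ♙ ♙ ♙ ♙ ♙ ♙
♖ · ♗ ♕ ♔ ♗ ♘ ♖


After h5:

♜ ♞ ♝ ♛ ♚ ♝ ♞ ♜
♟ ♟ ♟ ♟ ♟ ♟ ♟ ·
· · · · · · · ·
· · · · · · · ♟
· · · · · · · ·
· · ♘ · · · · ·
♙ ♙ ♙ ♙ ♙ ♙ ♙ ♙
♖ · ♗ ♕ ♔ ♗ ♘ ♖


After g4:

♜ ♞ ♝ ♛ ♚ ♝ ♞ ♜
♟ ♟ ♟ ♟ ♟ ♟ ♟ ·
· · · · · · · ·
· · · · · · · ♟
· · · · · · ♙ ·
· · ♘ · · · · ·
♙ ♙ ♙ ♙ ♙ ♙ · ♙
♖ · ♗ ♕ ♔ ♗ ♘ ♖


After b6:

♜ ♞ ♝ ♛ ♚ ♝ ♞ ♜
♟ · ♟ ♟ ♟ ♟ ♟ ·
· ♟ · · · · · ·
· · · · · · · ♟
· · · · · · ♙ ·
· · ♘ · · · · ·
♙ ♙ ♙ ♙ ♙ ♙ · ♙
♖ · ♗ ♕ ♔ ♗ ♘ ♖


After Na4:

♜ ♞ ♝ ♛ ♚ ♝ ♞ ♜
♟ · ♟ ♟ ♟ ♟ ♟ ·
· ♟ · · · · · ·
· · · · · · · ♟
♘ · · · · · ♙ ·
· · · · · · · ·
♙ ♙ ♙ ♙ ♙ ♙ · ♙
♖ · ♗ ♕ ♔ ♗ ♘ ♖


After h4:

♜ ♞ ♝ ♛ ♚ ♝ ♞ ♜
♟ · ♟ ♟ ♟ ♟ ♟ ·
· ♟ · · · · · ·
· · · · · · · ·
♘ · · · · · ♙ ♟
· · · · · · · ·
♙ ♙ ♙ ♙ ♙ ♙ · ♙
♖ · ♗ ♕ ♔ ♗ ♘ ♖


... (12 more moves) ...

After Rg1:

♜ ♞ · ♛ ♚ ♝ · ♜
· · · · ♟ ♟ ♟ ·
· ♟ · ♟ · · · ♞
♟ · ♟ · · · · ·
♝ ♙ · · ♙ · ♙ ♟
· · · · · ♘ · ♗
♙ · ♙ ♙ ♔ ♙ · ♙
♖ · ♗ ♕ · · ♖ ·


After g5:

♜ ♞ · ♛ ♚ ♝ · ♜
· · · · ♟ ♟ · ·
· ♟ · ♟ · · · ♞
♟ · ♟ · · · ♟ ·
♝ ♙ · · ♙ · ♙ ♟
· · · · · ♘ · ♗
♙ · ♙ ♙ ♔ ♙ · ♙
♖ · ♗ ♕ · · ♖ ·



  a b c d e f g h
  ─────────────────
8│♜ ♞ · ♛ ♚ ♝ · ♜│8
7│· · · · ♟ ♟ · ·│7
6│· ♟ · ♟ · · · ♞│6
5│♟ · ♟ · · · ♟ ·│5
4│♝ ♙ · · ♙ · ♙ ♟│4
3│· · · · · ♘ · ♗│3
2│♙ · ♙ ♙ ♔ ♙ · ♙│2
1│♖ · ♗ ♕ · · ♖ ·│1
  ─────────────────
  a b c d e f g h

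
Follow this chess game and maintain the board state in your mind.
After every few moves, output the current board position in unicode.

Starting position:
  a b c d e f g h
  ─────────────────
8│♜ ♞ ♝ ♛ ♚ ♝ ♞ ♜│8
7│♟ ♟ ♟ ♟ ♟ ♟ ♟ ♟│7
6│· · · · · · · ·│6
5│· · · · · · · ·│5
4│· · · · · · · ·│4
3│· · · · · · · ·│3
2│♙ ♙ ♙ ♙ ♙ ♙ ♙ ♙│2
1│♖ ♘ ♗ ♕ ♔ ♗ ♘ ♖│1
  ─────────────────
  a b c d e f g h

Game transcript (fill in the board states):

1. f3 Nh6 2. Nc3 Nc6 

  a b c d e f g h
  ─────────────────
8│♜ · ♝ ♛ ♚ ♝ · ♜│8
7│♟ ♟ ♟ ♟ ♟ ♟ ♟ ♟│7
6│· · ♞ · · · · ♞│6
5│· · · · · · · ·│5
4│· · · · · · · ·│4
3│· · ♘ · · ♙ · ·│3
2│♙ ♙ ♙ ♙ ♙ · ♙ ♙│2
1│♖ · ♗ ♕ ♔ ♗ ♘ ♖│1
  ─────────────────
  a b c d e f g h

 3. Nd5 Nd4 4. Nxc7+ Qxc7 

  a b c d e f g h
  ─────────────────
8│♜ · ♝ · ♚ ♝ · ♜│8
7│♟ ♟ ♛ ♟ ♟ ♟ ♟ ♟│7
6│· · · · · · · ♞│6
5│· · · · · · · ·│5
4│· · · ♞ · · · ·│4
3│· · · · · ♙ · ·│3
2│♙ ♙ ♙ ♙ ♙ · ♙ ♙│2
1│♖ · ♗ ♕ ♔ ♗ ♘ ♖│1
  ─────────────────
  a b c d e f g h

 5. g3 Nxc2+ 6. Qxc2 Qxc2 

  a b c d e f g h
  ─────────────────
8│♜ · ♝ · ♚ ♝ · ♜│8
7│♟ ♟ · ♟ ♟ ♟ ♟ ♟│7
6│· · · · · · · ♞│6
5│· · · · · · · ·│5
4│· · · · · · · ·│4
3│· · · · · ♙ ♙ ·│3
2│♙ ♙ ♛ ♙ ♙ · · ♙│2
1│♖ · ♗ · ♔ ♗ ♘ ♖│1
  ─────────────────
  a b c d e f g h

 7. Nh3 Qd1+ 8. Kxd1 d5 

  a b c d e f g h
  ─────────────────
8│♜ · ♝ · ♚ ♝ · ♜│8
7│♟ ♟ · · ♟ ♟ ♟ ♟│7
6│· · · · · · · ♞│6
5│· · · ♟ · · · ·│5
4│· · · · · · · ·│4
3│· · · · · ♙ ♙ ♘│3
2│♙ ♙ · ♙ ♙ · · ♙│2
1│♖ · ♗ ♔ · ♗ · ♖│1
  ─────────────────
  a b c d e f g h

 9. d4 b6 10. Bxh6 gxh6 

  a b c d e f g h
  ─────────────────
8│♜ · ♝ · ♚ ♝ · ♜│8
7│♟ · · · ♟ ♟ · ♟│7
6│· ♟ · · · · · ♟│6
5│· · · ♟ · · · ·│5
4│· · · ♙ · · · ·│4
3│· · · · · ♙ ♙ ♘│3
2│♙ ♙ · · ♙ · · ♙│2
1│♖ · · ♔ · ♗ · ♖│1
  ─────────────────
  a b c d e f g h



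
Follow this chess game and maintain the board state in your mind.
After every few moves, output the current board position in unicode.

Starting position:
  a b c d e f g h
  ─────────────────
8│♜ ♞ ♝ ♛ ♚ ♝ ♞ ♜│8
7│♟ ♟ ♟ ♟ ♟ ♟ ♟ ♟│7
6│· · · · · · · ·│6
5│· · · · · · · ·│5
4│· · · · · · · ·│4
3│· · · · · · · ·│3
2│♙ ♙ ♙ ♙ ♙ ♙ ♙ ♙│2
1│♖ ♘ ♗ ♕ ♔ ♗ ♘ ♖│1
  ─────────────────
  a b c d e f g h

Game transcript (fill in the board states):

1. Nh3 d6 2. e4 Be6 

  a b c d e f g h
  ─────────────────
8│♜ ♞ · ♛ ♚ ♝ ♞ ♜│8
7│♟ ♟ ♟ · ♟ ♟ ♟ ♟│7
6│· · · ♟ ♝ · · ·│6
5│· · · · · · · ·│5
4│· · · · ♙ · · ·│4
3│· · · · · · · ♘│3
2│♙ ♙ ♙ ♙ · ♙ ♙ ♙│2
1│♖ ♘ ♗ ♕ ♔ ♗ · ♖│1
  ─────────────────
  a b c d e f g h

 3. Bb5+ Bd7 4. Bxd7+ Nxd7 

  a b c d e f g h
  ─────────────────
8│♜ · · ♛ ♚ ♝ ♞ ♜│8
7│♟ ♟ ♟ ♞ ♟ ♟ ♟ ♟│7
6│· · · ♟ · · · ·│6
5│· · · · · · · ·│5
4│· · · · ♙ · · ·│4
3│· · · · · · · ♘│3
2│♙ ♙ ♙ ♙ · ♙ ♙ ♙│2
1│♖ ♘ ♗ ♕ ♔ · · ♖│1
  ─────────────────
  a b c d e f g h

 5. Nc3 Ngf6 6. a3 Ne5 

  a b c d e f g h
  ─────────────────
8│♜ · · ♛ ♚ ♝ · ♜│8
7│♟ ♟ ♟ · ♟ ♟ ♟ ♟│7
6│· · · ♟ · ♞ · ·│6
5│· · · · ♞ · · ·│5
4│· · · · ♙ · · ·│4
3│♙ · ♘ · · · · ♘│3
2│· ♙ ♙ ♙ · ♙ ♙ ♙│2
1│♖ · ♗ ♕ ♔ · · ♖│1
  ─────────────────
  a b c d e f g h

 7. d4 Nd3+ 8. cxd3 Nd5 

  a b c d e f g h
  ─────────────────
8│♜ · · ♛ ♚ ♝ · ♜│8
7│♟ ♟ ♟ · ♟ ♟ ♟ ♟│7
6│· · · ♟ · · · ·│6
5│· · · ♞ · · · ·│5
4│· · · ♙ ♙ · · ·│4
3│♙ · ♘ ♙ · · · ♘│3
2│· ♙ · · · ♙ ♙ ♙│2
1│♖ · ♗ ♕ ♔ · · ♖│1
  ─────────────────
  a b c d e f g h

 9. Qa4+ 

  a b c d e f g h
  ─────────────────
8│♜ · · ♛ ♚ ♝ · ♜│8
7│♟ ♟ ♟ · ♟ ♟ ♟ ♟│7
6│· · · ♟ · · · ·│6
5│· · · ♞ · · · ·│5
4│♕ · · ♙ ♙ · · ·│4
3│♙ · ♘ ♙ · · · ♘│3
2│· ♙ · · · ♙ ♙ ♙│2
1│♖ · ♗ · ♔ · · ♖│1
  ─────────────────
  a b c d e f g h


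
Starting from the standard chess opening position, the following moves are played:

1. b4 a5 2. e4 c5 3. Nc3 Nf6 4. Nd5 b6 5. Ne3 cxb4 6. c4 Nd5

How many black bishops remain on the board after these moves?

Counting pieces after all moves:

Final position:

  a b c d e f g h
  ─────────────────
8│♜ ♞ ♝ ♛ ♚ ♝ · ♜│8
7│· · · ♟ ♟ ♟ ♟ ♟│7
6│· ♟ · · · · · ·│6
5│♟ · · ♞ · · · ·│5
4│· ♟ ♙ · ♙ · · ·│4
3│· · · · ♘ · · ·│3
2│♙ · · ♙ · ♙ ♙ ♙│2
1│♖ · ♗ ♕ ♔ ♗ ♘ ♖│1
  ─────────────────
  a b c d e f g h


2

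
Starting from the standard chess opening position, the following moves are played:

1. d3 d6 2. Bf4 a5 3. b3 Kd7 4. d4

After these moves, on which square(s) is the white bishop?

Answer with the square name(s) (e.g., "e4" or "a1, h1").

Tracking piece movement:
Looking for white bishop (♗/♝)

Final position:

  a b c d e f g h
  ─────────────────
8│♜ ♞ ♝ ♛ · ♝ ♞ ♜│8
7│· ♟ ♟ ♚ ♟ ♟ ♟ ♟│7
6│· · · ♟ · · · ·│6
5│♟ · · · · · · ·│5
4│· · · ♙ · ♗ · ·│4
3│· ♙ · · · · · ·│3
2│♙ · ♙ · ♙ ♙ ♙ ♙│2
1│♖ ♘ · ♕ ♔ ♗ ♘ ♖│1
  ─────────────────
  a b c d e f g h


f1, f4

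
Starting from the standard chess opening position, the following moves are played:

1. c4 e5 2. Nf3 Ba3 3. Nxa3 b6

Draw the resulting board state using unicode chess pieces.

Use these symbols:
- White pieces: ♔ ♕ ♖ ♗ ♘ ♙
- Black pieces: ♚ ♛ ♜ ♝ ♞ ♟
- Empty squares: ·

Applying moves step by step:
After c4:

♜ ♞ ♝ ♛ ♚ ♝ ♞ ♜
♟ ♟ ♟ ♟ ♟ ♟ ♟ ♟
· · · · · · · ·
· · · · · · · ·
· · ♙ · · · · ·
· · · · · · · ·
♙ ♙ · ♙ ♙ ♙ ♙ ♙
♖ ♘ ♗ ♕ ♔ ♗ ♘ ♖


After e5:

♜ ♞ ♝ ♛ ♚ ♝ ♞ ♜
♟ ♟ ♟ ♟ · ♟ ♟ ♟
· · · · · · · ·
· · · · ♟ · · ·
· · ♙ · · · · ·
· · · · · · · ·
♙ ♙ · ♙ ♙ ♙ ♙ ♙
♖ ♘ ♗ ♕ ♔ ♗ ♘ ♖


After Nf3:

♜ ♞ ♝ ♛ ♚ ♝ ♞ ♜
♟ ♟ ♟ ♟ · ♟ ♟ ♟
· · · · · · · ·
· · · · ♟ · · ·
· · ♙ · · · · ·
· · · · · ♘ · ·
♙ ♙ · ♙ ♙ ♙ ♙ ♙
♖ ♘ ♗ ♕ ♔ ♗ · ♖


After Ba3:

♜ ♞ ♝ ♛ ♚ · ♞ ♜
♟ ♟ ♟ ♟ · ♟ ♟ ♟
· · · · · · · ·
· · · · ♟ · · ·
· · ♙ · · · · ·
♝ · · · · ♘ · ·
♙ ♙ · ♙ ♙ ♙ ♙ ♙
♖ ♘ ♗ ♕ ♔ ♗ · ♖


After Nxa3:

♜ ♞ ♝ ♛ ♚ · ♞ ♜
♟ ♟ ♟ ♟ · ♟ ♟ ♟
· · · · · · · ·
· · · · ♟ · · ·
· · ♙ · · · · ·
♘ · · · · ♘ · ·
♙ ♙ · ♙ ♙ ♙ ♙ ♙
♖ · ♗ ♕ ♔ ♗ · ♖


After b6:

♜ ♞ ♝ ♛ ♚ · ♞ ♜
♟ · ♟ ♟ · ♟ ♟ ♟
· ♟ · · · · · ·
· · · · ♟ · · ·
· · ♙ · · · · ·
♘ · · · · ♘ · ·
♙ ♙ · ♙ ♙ ♙ ♙ ♙
♖ · ♗ ♕ ♔ ♗ · ♖



  a b c d e f g h
  ─────────────────
8│♜ ♞ ♝ ♛ ♚ · ♞ ♜│8
7│♟ · ♟ ♟ · ♟ ♟ ♟│7
6│· ♟ · · · · · ·│6
5│· · · · ♟ · · ·│5
4│· · ♙ · · · · ·│4
3│♘ · · · · ♘ · ·│3
2│♙ ♙ · ♙ ♙ ♙ ♙ ♙│2
1│♖ · ♗ ♕ ♔ ♗ · ♖│1
  ─────────────────
  a b c d e f g h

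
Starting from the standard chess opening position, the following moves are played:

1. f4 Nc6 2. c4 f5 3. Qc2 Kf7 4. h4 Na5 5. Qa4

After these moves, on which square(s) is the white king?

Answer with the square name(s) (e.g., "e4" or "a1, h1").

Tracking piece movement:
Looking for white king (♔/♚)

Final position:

  a b c d e f g h
  ─────────────────
8│♜ · ♝ ♛ · ♝ ♞ ♜│8
7│♟ ♟ ♟ ♟ ♟ ♚ ♟ ♟│7
6│· · · · · · · ·│6
5│♞ · · · · ♟ · ·│5
4│♕ · ♙ · · ♙ · ♙│4
3│· · · · · · · ·│3
2│♙ ♙ · ♙ ♙ · ♙ ·│2
1│♖ ♘ ♗ · ♔ ♗ ♘ ♖│1
  ─────────────────
  a b c d e f g h


e1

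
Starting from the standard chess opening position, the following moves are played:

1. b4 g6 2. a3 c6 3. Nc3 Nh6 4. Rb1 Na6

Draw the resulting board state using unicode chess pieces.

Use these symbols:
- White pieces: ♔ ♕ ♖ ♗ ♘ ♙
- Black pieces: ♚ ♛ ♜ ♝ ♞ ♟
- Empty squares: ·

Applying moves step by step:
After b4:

♜ ♞ ♝ ♛ ♚ ♝ ♞ ♜
♟ ♟ ♟ ♟ ♟ ♟ ♟ ♟
· · · · · · · ·
· · · · · · · ·
· ♙ · · · · · ·
· · · · · · · ·
♙ · ♙ ♙ ♙ ♙ ♙ ♙
♖ ♘ ♗ ♕ ♔ ♗ ♘ ♖


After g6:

♜ ♞ ♝ ♛ ♚ ♝ ♞ ♜
♟ ♟ ♟ ♟ ♟ ♟ · ♟
· · · · · · ♟ ·
· · · · · · · ·
· ♙ · · · · · ·
· · · · · · · ·
♙ · ♙ ♙ ♙ ♙ ♙ ♙
♖ ♘ ♗ ♕ ♔ ♗ ♘ ♖


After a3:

♜ ♞ ♝ ♛ ♚ ♝ ♞ ♜
♟ ♟ ♟ ♟ ♟ ♟ · ♟
· · · · · · ♟ ·
· · · · · · · ·
· ♙ · · · · · ·
♙ · · · · · · ·
· · ♙ ♙ ♙ ♙ ♙ ♙
♖ ♘ ♗ ♕ ♔ ♗ ♘ ♖


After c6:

♜ ♞ ♝ ♛ ♚ ♝ ♞ ♜
♟ ♟ · ♟ ♟ ♟ · ♟
· · ♟ · · · ♟ ·
· · · · · · · ·
· ♙ · · · · · ·
♙ · · · · · · ·
· · ♙ ♙ ♙ ♙ ♙ ♙
♖ ♘ ♗ ♕ ♔ ♗ ♘ ♖


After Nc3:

♜ ♞ ♝ ♛ ♚ ♝ ♞ ♜
♟ ♟ · ♟ ♟ ♟ · ♟
· · ♟ · · · ♟ ·
· · · · · · · ·
· ♙ · · · · · ·
♙ · ♘ · · · · ·
· · ♙ ♙ ♙ ♙ ♙ ♙
♖ · ♗ ♕ ♔ ♗ ♘ ♖


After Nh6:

♜ ♞ ♝ ♛ ♚ ♝ · ♜
♟ ♟ · ♟ ♟ ♟ · ♟
· · ♟ · · · ♟ ♞
· · · · · · · ·
· ♙ · · · · · ·
♙ · ♘ · · · · ·
· · ♙ ♙ ♙ ♙ ♙ ♙
♖ · ♗ ♕ ♔ ♗ ♘ ♖


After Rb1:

♜ ♞ ♝ ♛ ♚ ♝ · ♜
♟ ♟ · ♟ ♟ ♟ · ♟
· · ♟ · · · ♟ ♞
· · · · · · · ·
· ♙ · · · · · ·
♙ · ♘ · · · · ·
· · ♙ ♙ ♙ ♙ ♙ ♙
· ♖ ♗ ♕ ♔ ♗ ♘ ♖


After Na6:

♜ · ♝ ♛ ♚ ♝ · ♜
♟ ♟ · ♟ ♟ ♟ · ♟
♞ · ♟ · · · ♟ ♞
· · · · · · · ·
· ♙ · · · · · ·
♙ · ♘ · · · · ·
· · ♙ ♙ ♙ ♙ ♙ ♙
· ♖ ♗ ♕ ♔ ♗ ♘ ♖



  a b c d e f g h
  ─────────────────
8│♜ · ♝ ♛ ♚ ♝ · ♜│8
7│♟ ♟ · ♟ ♟ ♟ · ♟│7
6│♞ · ♟ · · · ♟ ♞│6
5│· · · · · · · ·│5
4│· ♙ · · · · · ·│4
3│♙ · ♘ · · · · ·│3
2│· · ♙ ♙ ♙ ♙ ♙ ♙│2
1│· ♖ ♗ ♕ ♔ ♗ ♘ ♖│1
  ─────────────────
  a b c d e f g h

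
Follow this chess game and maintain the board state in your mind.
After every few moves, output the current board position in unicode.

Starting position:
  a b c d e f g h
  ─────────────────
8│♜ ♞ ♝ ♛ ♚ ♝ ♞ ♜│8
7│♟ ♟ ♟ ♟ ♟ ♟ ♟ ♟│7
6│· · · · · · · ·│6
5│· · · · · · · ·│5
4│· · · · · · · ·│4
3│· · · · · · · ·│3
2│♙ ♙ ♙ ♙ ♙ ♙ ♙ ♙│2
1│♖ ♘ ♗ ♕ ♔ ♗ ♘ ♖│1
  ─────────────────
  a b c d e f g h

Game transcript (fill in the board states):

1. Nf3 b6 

  a b c d e f g h
  ─────────────────
8│♜ ♞ ♝ ♛ ♚ ♝ ♞ ♜│8
7│♟ · ♟ ♟ ♟ ♟ ♟ ♟│7
6│· ♟ · · · · · ·│6
5│· · · · · · · ·│5
4│· · · · · · · ·│4
3│· · · · · ♘ · ·│3
2│♙ ♙ ♙ ♙ ♙ ♙ ♙ ♙│2
1│♖ ♘ ♗ ♕ ♔ ♗ · ♖│1
  ─────────────────
  a b c d e f g h

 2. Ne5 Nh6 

  a b c d e f g h
  ─────────────────
8│♜ ♞ ♝ ♛ ♚ ♝ · ♜│8
7│♟ · ♟ ♟ ♟ ♟ ♟ ♟│7
6│· ♟ · · · · · ♞│6
5│· · · · ♘ · · ·│5
4│· · · · · · · ·│4
3│· · · · · · · ·│3
2│♙ ♙ ♙ ♙ ♙ ♙ ♙ ♙│2
1│♖ ♘ ♗ ♕ ♔ ♗ · ♖│1
  ─────────────────
  a b c d e f g h

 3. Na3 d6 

  a b c d e f g h
  ─────────────────
8│♜ ♞ ♝ ♛ ♚ ♝ · ♜│8
7│♟ · ♟ · ♟ ♟ ♟ ♟│7
6│· ♟ · ♟ · · · ♞│6
5│· · · · ♘ · · ·│5
4│· · · · · · · ·│4
3│♘ · · · · · · ·│3
2│♙ ♙ ♙ ♙ ♙ ♙ ♙ ♙│2
1│♖ · ♗ ♕ ♔ ♗ · ♖│1
  ─────────────────
  a b c d e f g h

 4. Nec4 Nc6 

  a b c d e f g h
  ─────────────────
8│♜ · ♝ ♛ ♚ ♝ · ♜│8
7│♟ · ♟ · ♟ ♟ ♟ ♟│7
6│· ♟ ♞ ♟ · · · ♞│6
5│· · · · · · · ·│5
4│· · ♘ · · · · ·│4
3│♘ · · · · · · ·│3
2│♙ ♙ ♙ ♙ ♙ ♙ ♙ ♙│2
1│♖ · ♗ ♕ ♔ ♗ · ♖│1
  ─────────────────
  a b c d e f g h

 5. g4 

  a b c d e f g h
  ─────────────────
8│♜ · ♝ ♛ ♚ ♝ · ♜│8
7│♟ · ♟ · ♟ ♟ ♟ ♟│7
6│· ♟ ♞ ♟ · · · ♞│6
5│· · · · · · · ·│5
4│· · ♘ · · · ♙ ·│4
3│♘ · · · · · · ·│3
2│♙ ♙ ♙ ♙ ♙ ♙ · ♙│2
1│♖ · ♗ ♕ ♔ ♗ · ♖│1
  ─────────────────
  a b c d e f g h


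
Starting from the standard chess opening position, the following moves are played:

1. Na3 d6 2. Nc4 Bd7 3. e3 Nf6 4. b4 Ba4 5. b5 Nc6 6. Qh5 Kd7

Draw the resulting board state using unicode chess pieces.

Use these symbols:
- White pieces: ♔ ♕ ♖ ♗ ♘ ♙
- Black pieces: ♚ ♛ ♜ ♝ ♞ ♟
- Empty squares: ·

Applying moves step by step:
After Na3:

♜ ♞ ♝ ♛ ♚ ♝ ♞ ♜
♟ ♟ ♟ ♟ ♟ ♟ ♟ ♟
· · · · · · · ·
· · · · · · · ·
· · · · · · · ·
♘ · · · · · · ·
♙ ♙ ♙ ♙ ♙ ♙ ♙ ♙
♖ · ♗ ♕ ♔ ♗ ♘ ♖


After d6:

♜ ♞ ♝ ♛ ♚ ♝ ♞ ♜
♟ ♟ ♟ · ♟ ♟ ♟ ♟
· · · ♟ · · · ·
· · · · · · · ·
· · · · · · · ·
♘ · · · · · · ·
♙ ♙ ♙ ♙ ♙ ♙ ♙ ♙
♖ · ♗ ♕ ♔ ♗ ♘ ♖


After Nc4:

♜ ♞ ♝ ♛ ♚ ♝ ♞ ♜
♟ ♟ ♟ · ♟ ♟ ♟ ♟
· · · ♟ · · · ·
· · · · · · · ·
· · ♘ · · · · ·
· · · · · · · ·
♙ ♙ ♙ ♙ ♙ ♙ ♙ ♙
♖ · ♗ ♕ ♔ ♗ ♘ ♖


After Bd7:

♜ ♞ · ♛ ♚ ♝ ♞ ♜
♟ ♟ ♟ ♝ ♟ ♟ ♟ ♟
· · · ♟ · · · ·
· · · · · · · ·
· · ♘ · · · · ·
· · · · · · · ·
♙ ♙ ♙ ♙ ♙ ♙ ♙ ♙
♖ · ♗ ♕ ♔ ♗ ♘ ♖


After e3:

♜ ♞ · ♛ ♚ ♝ ♞ ♜
♟ ♟ ♟ ♝ ♟ ♟ ♟ ♟
· · · ♟ · · · ·
· · · · · · · ·
· · ♘ · · · · ·
· · · · ♙ · · ·
♙ ♙ ♙ ♙ · ♙ ♙ ♙
♖ · ♗ ♕ ♔ ♗ ♘ ♖


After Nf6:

♜ ♞ · ♛ ♚ ♝ · ♜
♟ ♟ ♟ ♝ ♟ ♟ ♟ ♟
· · · ♟ · ♞ · ·
· · · · · · · ·
· · ♘ · · · · ·
· · · · ♙ · · ·
♙ ♙ ♙ ♙ · ♙ ♙ ♙
♖ · ♗ ♕ ♔ ♗ ♘ ♖


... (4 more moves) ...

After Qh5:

♜ · · ♛ ♚ ♝ · ♜
♟ ♟ ♟ · ♟ ♟ ♟ ♟
· · ♞ ♟ · ♞ · ·
· ♙ · · · · · ♕
♝ · ♘ · · · · ·
· · · · ♙ · · ·
♙ · ♙ ♙ · ♙ ♙ ♙
♖ · ♗ · ♔ ♗ ♘ ♖


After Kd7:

♜ · · ♛ · ♝ · ♜
♟ ♟ ♟ ♚ ♟ ♟ ♟ ♟
· · ♞ ♟ · ♞ · ·
· ♙ · · · · · ♕
♝ · ♘ · · · · ·
· · · · ♙ · · ·
♙ · ♙ ♙ · ♙ ♙ ♙
♖ · ♗ · ♔ ♗ ♘ ♖



  a b c d e f g h
  ─────────────────
8│♜ · · ♛ · ♝ · ♜│8
7│♟ ♟ ♟ ♚ ♟ ♟ ♟ ♟│7
6│· · ♞ ♟ · ♞ · ·│6
5│· ♙ · · · · · ♕│5
4│♝ · ♘ · · · · ·│4
3│· · · · ♙ · · ·│3
2│♙ · ♙ ♙ · ♙ ♙ ♙│2
1│♖ · ♗ · ♔ ♗ ♘ ♖│1
  ─────────────────
  a b c d e f g h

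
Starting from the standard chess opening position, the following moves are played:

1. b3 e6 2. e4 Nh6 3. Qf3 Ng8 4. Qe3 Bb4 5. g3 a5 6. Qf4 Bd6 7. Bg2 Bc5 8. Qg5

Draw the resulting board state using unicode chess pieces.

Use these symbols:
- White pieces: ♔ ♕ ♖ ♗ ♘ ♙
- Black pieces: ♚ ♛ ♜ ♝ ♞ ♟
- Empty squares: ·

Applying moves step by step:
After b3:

♜ ♞ ♝ ♛ ♚ ♝ ♞ ♜
♟ ♟ ♟ ♟ ♟ ♟ ♟ ♟
· · · · · · · ·
· · · · · · · ·
· · · · · · · ·
· ♙ · · · · · ·
♙ · ♙ ♙ ♙ ♙ ♙ ♙
♖ ♘ ♗ ♕ ♔ ♗ ♘ ♖


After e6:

♜ ♞ ♝ ♛ ♚ ♝ ♞ ♜
♟ ♟ ♟ ♟ · ♟ ♟ ♟
· · · · ♟ · · ·
· · · · · · · ·
· · · · · · · ·
· ♙ · · · · · ·
♙ · ♙ ♙ ♙ ♙ ♙ ♙
♖ ♘ ♗ ♕ ♔ ♗ ♘ ♖


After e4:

♜ ♞ ♝ ♛ ♚ ♝ ♞ ♜
♟ ♟ ♟ ♟ · ♟ ♟ ♟
· · · · ♟ · · ·
· · · · · · · ·
· · · · ♙ · · ·
· ♙ · · · · · ·
♙ · ♙ ♙ · ♙ ♙ ♙
♖ ♘ ♗ ♕ ♔ ♗ ♘ ♖


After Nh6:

♜ ♞ ♝ ♛ ♚ ♝ · ♜
♟ ♟ ♟ ♟ · ♟ ♟ ♟
· · · · ♟ · · ♞
· · · · · · · ·
· · · · ♙ · · ·
· ♙ · · · · · ·
♙ · ♙ ♙ · ♙ ♙ ♙
♖ ♘ ♗ ♕ ♔ ♗ ♘ ♖


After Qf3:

♜ ♞ ♝ ♛ ♚ ♝ · ♜
♟ ♟ ♟ ♟ · ♟ ♟ ♟
· · · · ♟ · · ♞
· · · · · · · ·
· · · · ♙ · · ·
· ♙ · · · ♕ · ·
♙ · ♙ ♙ · ♙ ♙ ♙
♖ ♘ ♗ · ♔ ♗ ♘ ♖


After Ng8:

♜ ♞ ♝ ♛ ♚ ♝ ♞ ♜
♟ ♟ ♟ ♟ · ♟ ♟ ♟
· · · · ♟ · · ·
· · · · · · · ·
· · · · ♙ · · ·
· ♙ · · · ♕ · ·
♙ · ♙ ♙ · ♙ ♙ ♙
♖ ♘ ♗ · ♔ ♗ ♘ ♖


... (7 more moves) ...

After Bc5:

♜ ♞ ♝ ♛ ♚ · ♞ ♜
· ♟ ♟ ♟ · ♟ ♟ ♟
· · · · ♟ · · ·
♟ · ♝ · · · · ·
· · · · ♙ ♕ · ·
· ♙ · · · · ♙ ·
♙ · ♙ ♙ · ♙ ♗ ♙
♖ ♘ ♗ · ♔ · ♘ ♖


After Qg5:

♜ ♞ ♝ ♛ ♚ · ♞ ♜
· ♟ ♟ ♟ · ♟ ♟ ♟
· · · · ♟ · · ·
♟ · ♝ · · · ♕ ·
· · · · ♙ · · ·
· ♙ · · · · ♙ ·
♙ · ♙ ♙ · ♙ ♗ ♙
♖ ♘ ♗ · ♔ · ♘ ♖



  a b c d e f g h
  ─────────────────
8│♜ ♞ ♝ ♛ ♚ · ♞ ♜│8
7│· ♟ ♟ ♟ · ♟ ♟ ♟│7
6│· · · · ♟ · · ·│6
5│♟ · ♝ · · · ♕ ·│5
4│· · · · ♙ · · ·│4
3│· ♙ · · · · ♙ ·│3
2│♙ · ♙ ♙ · ♙ ♗ ♙│2
1│♖ ♘ ♗ · ♔ · ♘ ♖│1
  ─────────────────
  a b c d e f g h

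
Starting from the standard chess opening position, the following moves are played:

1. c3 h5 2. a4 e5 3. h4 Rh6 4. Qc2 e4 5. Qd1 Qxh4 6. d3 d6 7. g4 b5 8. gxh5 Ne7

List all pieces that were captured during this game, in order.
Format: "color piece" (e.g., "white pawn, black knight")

Tracking captures:
  Qxh4: captured white pawn
  gxh5: captured black pawn

white pawn, black pawn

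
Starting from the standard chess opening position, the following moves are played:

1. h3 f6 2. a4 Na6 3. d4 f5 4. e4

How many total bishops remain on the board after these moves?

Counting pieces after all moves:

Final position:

  a b c d e f g h
  ─────────────────
8│♜ · ♝ ♛ ♚ ♝ ♞ ♜│8
7│♟ ♟ ♟ ♟ ♟ · ♟ ♟│7
6│♞ · · · · · · ·│6
5│· · · · · ♟ · ·│5
4│♙ · · ♙ ♙ · · ·│4
3│· · · · · · · ♙│3
2│· ♙ ♙ · · ♙ ♙ ·│2
1│♖ ♘ ♗ ♕ ♔ ♗ ♘ ♖│1
  ─────────────────
  a b c d e f g h


4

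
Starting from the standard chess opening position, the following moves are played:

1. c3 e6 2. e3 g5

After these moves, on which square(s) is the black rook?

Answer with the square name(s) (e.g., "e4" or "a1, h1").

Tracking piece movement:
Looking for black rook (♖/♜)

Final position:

  a b c d e f g h
  ─────────────────
8│♜ ♞ ♝ ♛ ♚ ♝ ♞ ♜│8
7│♟ ♟ ♟ ♟ · ♟ · ♟│7
6│· · · · ♟ · · ·│6
5│· · · · · · ♟ ·│5
4│· · · · · · · ·│4
3│· · ♙ · ♙ · · ·│3
2│♙ ♙ · ♙ · ♙ ♙ ♙│2
1│♖ ♘ ♗ ♕ ♔ ♗ ♘ ♖│1
  ─────────────────
  a b c d e f g h


a8, h8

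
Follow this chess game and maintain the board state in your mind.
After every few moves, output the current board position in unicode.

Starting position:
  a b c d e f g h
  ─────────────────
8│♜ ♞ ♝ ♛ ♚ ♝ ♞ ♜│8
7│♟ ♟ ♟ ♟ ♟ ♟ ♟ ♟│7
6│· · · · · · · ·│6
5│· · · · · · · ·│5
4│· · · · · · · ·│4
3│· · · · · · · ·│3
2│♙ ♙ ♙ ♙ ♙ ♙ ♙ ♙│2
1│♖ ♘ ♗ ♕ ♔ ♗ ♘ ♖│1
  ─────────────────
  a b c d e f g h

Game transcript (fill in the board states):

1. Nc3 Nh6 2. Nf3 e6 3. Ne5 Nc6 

  a b c d e f g h
  ─────────────────
8│♜ · ♝ ♛ ♚ ♝ · ♜│8
7│♟ ♟ ♟ ♟ · ♟ ♟ ♟│7
6│· · ♞ · ♟ · · ♞│6
5│· · · · ♘ · · ·│5
4│· · · · · · · ·│4
3│· · ♘ · · · · ·│3
2│♙ ♙ ♙ ♙ ♙ ♙ ♙ ♙│2
1│♖ · ♗ ♕ ♔ ♗ · ♖│1
  ─────────────────
  a b c d e f g h

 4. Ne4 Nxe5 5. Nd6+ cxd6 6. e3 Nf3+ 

  a b c d e f g h
  ─────────────────
8│♜ · ♝ ♛ ♚ ♝ · ♜│8
7│♟ ♟ · ♟ · ♟ ♟ ♟│7
6│· · · ♟ ♟ · · ♞│6
5│· · · · · · · ·│5
4│· · · · · · · ·│4
3│· · · · ♙ ♞ · ·│3
2│♙ ♙ ♙ ♙ · ♙ ♙ ♙│2
1│♖ · ♗ ♕ ♔ ♗ · ♖│1
  ─────────────────
  a b c d e f g h

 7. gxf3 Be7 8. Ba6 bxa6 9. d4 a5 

  a b c d e f g h
  ─────────────────
8│♜ · ♝ ♛ ♚ · · ♜│8
7│♟ · · ♟ ♝ ♟ ♟ ♟│7
6│· · · ♟ ♟ · · ♞│6
5│♟ · · · · · · ·│5
4│· · · ♙ · · · ·│4
3│· · · · ♙ ♙ · ·│3
2│♙ ♙ ♙ · · ♙ · ♙│2
1│♖ · ♗ ♕ ♔ · · ♖│1
  ─────────────────
  a b c d e f g h

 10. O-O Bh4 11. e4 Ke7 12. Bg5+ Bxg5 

  a b c d e f g h
  ─────────────────
8│♜ · ♝ ♛ · · · ♜│8
7│♟ · · ♟ ♚ ♟ ♟ ♟│7
6│· · · ♟ ♟ · · ♞│6
5│♟ · · · · · ♝ ·│5
4│· · · ♙ ♙ · · ·│4
3│· · · · · ♙ · ·│3
2│♙ ♙ ♙ · · ♙ · ♙│2
1│♖ · · ♕ · ♖ ♔ ·│1
  ─────────────────
  a b c d e f g h



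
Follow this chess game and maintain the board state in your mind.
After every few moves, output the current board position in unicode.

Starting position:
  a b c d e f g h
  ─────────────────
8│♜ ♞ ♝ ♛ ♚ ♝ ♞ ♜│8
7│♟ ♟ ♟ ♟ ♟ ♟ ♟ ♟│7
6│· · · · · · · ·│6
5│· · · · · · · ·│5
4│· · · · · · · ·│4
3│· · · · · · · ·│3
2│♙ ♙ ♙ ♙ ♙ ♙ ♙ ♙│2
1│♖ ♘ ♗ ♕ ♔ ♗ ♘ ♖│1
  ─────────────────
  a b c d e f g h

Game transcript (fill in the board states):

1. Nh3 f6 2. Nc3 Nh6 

  a b c d e f g h
  ─────────────────
8│♜ ♞ ♝ ♛ ♚ ♝ · ♜│8
7│♟ ♟ ♟ ♟ ♟ · ♟ ♟│7
6│· · · · · ♟ · ♞│6
5│· · · · · · · ·│5
4│· · · · · · · ·│4
3│· · ♘ · · · · ♘│3
2│♙ ♙ ♙ ♙ ♙ ♙ ♙ ♙│2
1│♖ · ♗ ♕ ♔ ♗ · ♖│1
  ─────────────────
  a b c d e f g h

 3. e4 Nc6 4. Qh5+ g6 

  a b c d e f g h
  ─────────────────
8│♜ · ♝ ♛ ♚ ♝ · ♜│8
7│♟ ♟ ♟ ♟ ♟ · · ♟│7
6│· · ♞ · · ♟ ♟ ♞│6
5│· · · · · · · ♕│5
4│· · · · ♙ · · ·│4
3│· · ♘ · · · · ♘│3
2│♙ ♙ ♙ ♙ · ♙ ♙ ♙│2
1│♖ · ♗ · ♔ ♗ · ♖│1
  ─────────────────
  a b c d e f g h

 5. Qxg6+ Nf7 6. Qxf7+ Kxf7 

  a b c d e f g h
  ─────────────────
8│♜ · ♝ ♛ · ♝ · ♜│8
7│♟ ♟ ♟ ♟ ♟ ♚ · ♟│7
6│· · ♞ · · ♟ · ·│6
5│· · · · · · · ·│5
4│· · · · ♙ · · ·│4
3│· · ♘ · · · · ♘│3
2│♙ ♙ ♙ ♙ · ♙ ♙ ♙│2
1│♖ · ♗ · ♔ ♗ · ♖│1
  ─────────────────
  a b c d e f g h

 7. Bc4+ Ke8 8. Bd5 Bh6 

  a b c d e f g h
  ─────────────────
8│♜ · ♝ ♛ ♚ · · ♜│8
7│♟ ♟ ♟ ♟ ♟ · · ♟│7
6│· · ♞ · · ♟ · ♝│6
5│· · · ♗ · · · ·│5
4│· · · · ♙ · · ·│4
3│· · ♘ · · · · ♘│3
2│♙ ♙ ♙ ♙ · ♙ ♙ ♙│2
1│♖ · ♗ · ♔ · · ♖│1
  ─────────────────
  a b c d e f g h

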